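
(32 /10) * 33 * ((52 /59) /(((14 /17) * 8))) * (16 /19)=466752 /39235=11.90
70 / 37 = 1.89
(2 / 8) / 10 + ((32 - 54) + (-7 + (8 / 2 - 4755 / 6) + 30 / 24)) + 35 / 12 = -97597 / 120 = -813.31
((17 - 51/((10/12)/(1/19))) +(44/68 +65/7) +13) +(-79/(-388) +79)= 508444043/4386340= 115.92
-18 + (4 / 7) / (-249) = -31378 / 1743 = -18.00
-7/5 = -1.40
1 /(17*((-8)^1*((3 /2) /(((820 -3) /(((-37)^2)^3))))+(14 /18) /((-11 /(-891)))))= -817 /523407312429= -0.00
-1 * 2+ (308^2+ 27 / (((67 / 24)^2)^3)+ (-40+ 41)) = 8581158667478199 / 90458382169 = 94863.06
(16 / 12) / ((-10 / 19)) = -38 / 15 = -2.53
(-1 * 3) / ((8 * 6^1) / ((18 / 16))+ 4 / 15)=-45 / 644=-0.07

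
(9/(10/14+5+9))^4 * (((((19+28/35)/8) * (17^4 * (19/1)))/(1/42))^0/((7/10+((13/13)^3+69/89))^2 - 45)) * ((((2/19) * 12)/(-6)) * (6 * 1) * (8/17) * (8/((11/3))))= 57498257240524800/12313230359367199163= 0.00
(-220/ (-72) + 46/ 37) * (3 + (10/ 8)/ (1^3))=48671/ 2664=18.27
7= 7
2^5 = 32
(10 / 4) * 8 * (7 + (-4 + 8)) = 220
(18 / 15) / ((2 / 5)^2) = 15 / 2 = 7.50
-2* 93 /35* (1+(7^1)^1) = -1488 /35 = -42.51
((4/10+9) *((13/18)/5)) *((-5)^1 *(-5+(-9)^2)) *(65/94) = -3211/9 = -356.78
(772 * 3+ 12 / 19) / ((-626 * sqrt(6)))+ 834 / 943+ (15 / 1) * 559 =7907889 / 943 - 3668 * sqrt(6) / 5947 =8384.37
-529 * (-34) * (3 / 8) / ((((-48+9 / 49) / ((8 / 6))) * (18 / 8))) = -1762628 / 21087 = -83.59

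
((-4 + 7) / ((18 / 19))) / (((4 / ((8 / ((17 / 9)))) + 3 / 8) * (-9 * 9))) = -4 / 135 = -0.03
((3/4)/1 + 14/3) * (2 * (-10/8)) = -325/24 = -13.54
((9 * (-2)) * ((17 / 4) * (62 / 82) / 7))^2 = 22496049 / 329476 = 68.28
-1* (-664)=664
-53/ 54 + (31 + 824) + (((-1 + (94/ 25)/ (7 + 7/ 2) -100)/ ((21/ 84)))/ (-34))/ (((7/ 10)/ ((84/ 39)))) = 371932051/ 417690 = 890.45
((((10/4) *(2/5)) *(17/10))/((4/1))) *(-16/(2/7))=-119/5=-23.80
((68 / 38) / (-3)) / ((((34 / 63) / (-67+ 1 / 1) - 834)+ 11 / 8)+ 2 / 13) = 2450448 / 3419911669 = 0.00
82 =82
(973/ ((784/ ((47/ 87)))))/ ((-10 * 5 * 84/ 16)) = -6533/ 2557800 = -0.00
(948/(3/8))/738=1264/369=3.43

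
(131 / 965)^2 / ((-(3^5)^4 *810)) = -17161 / 2630054451095192250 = -0.00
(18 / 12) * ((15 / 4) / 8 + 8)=12.70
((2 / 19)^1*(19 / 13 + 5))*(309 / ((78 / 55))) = 475860 / 3211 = 148.20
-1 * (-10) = 10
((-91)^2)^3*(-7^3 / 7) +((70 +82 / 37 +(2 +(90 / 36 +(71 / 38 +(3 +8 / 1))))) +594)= -19561392124575767 / 703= -27825593349325.42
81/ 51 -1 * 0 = 27/ 17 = 1.59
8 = 8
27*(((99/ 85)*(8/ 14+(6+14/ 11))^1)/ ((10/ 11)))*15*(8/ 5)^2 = 154991232/ 14875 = 10419.58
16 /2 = 8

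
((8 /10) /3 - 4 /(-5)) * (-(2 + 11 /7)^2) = -2000 /147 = -13.61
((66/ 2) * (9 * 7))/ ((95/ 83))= 172557/ 95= 1816.39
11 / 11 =1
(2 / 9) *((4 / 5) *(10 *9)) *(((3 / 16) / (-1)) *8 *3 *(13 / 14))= -468 / 7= -66.86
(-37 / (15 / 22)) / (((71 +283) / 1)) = -407 / 2655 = -0.15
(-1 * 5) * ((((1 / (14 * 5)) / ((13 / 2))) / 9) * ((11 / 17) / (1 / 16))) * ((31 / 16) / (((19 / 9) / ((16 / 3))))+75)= -89056 / 88179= -1.01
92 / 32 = 23 / 8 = 2.88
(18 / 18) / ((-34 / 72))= -2.12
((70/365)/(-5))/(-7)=2/365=0.01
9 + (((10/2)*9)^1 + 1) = 55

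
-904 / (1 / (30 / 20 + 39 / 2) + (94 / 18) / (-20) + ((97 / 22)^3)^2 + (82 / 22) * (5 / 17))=-0.12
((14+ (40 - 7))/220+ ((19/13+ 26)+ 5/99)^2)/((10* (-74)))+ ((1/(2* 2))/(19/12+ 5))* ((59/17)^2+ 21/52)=-308052436713383/559685097457200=-0.55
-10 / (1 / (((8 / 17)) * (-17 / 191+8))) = -120880 / 3247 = -37.23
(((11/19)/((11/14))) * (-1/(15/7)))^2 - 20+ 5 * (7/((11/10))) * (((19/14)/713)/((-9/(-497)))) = -3511684151/212349225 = -16.54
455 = 455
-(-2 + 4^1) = -2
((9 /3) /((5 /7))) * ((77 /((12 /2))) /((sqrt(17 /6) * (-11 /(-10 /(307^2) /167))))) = 49 * sqrt(102) /267572911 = 0.00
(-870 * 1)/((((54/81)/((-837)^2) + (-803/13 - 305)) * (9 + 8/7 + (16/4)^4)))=0.01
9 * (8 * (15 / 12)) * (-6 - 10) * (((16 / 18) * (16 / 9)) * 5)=-102400 / 9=-11377.78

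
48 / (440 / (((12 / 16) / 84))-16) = 3 / 3079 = 0.00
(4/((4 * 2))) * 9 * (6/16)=27/16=1.69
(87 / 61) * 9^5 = 5137263 / 61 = 84217.43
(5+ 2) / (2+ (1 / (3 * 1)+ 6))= 0.84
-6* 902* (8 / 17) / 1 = -43296 / 17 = -2546.82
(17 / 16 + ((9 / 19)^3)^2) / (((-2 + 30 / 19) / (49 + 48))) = -78403454201 / 316940672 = -247.38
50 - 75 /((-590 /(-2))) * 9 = 2815 /59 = 47.71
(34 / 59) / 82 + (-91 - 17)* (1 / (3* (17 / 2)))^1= -173879 / 41123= -4.23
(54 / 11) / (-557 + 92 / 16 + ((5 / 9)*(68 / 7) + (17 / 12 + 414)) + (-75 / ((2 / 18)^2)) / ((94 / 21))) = -159894 / 48453185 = -0.00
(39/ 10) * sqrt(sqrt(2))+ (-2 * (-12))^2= 39 * 2^(1/ 4)/ 10+ 576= 580.64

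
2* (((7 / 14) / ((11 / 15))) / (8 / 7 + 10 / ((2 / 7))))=105 / 2783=0.04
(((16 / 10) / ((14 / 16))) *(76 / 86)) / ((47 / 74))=2.54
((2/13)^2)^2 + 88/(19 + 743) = 1262780/10881741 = 0.12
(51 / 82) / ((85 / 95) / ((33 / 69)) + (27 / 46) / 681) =55650639 / 167472823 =0.33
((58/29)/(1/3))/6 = 1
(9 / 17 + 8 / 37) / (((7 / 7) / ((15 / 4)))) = 7035 / 2516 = 2.80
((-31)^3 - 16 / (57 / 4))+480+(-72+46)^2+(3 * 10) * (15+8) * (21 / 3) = -1356949 / 57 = -23806.12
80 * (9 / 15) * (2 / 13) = 7.38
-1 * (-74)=74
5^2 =25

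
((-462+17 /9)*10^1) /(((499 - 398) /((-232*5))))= 475600 /9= 52844.44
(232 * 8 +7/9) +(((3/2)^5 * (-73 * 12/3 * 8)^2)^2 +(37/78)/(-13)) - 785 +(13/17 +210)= 88799817947698580539/51714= 1717133038397698.51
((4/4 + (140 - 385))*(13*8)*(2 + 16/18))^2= 435304370176/81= 5374128026.86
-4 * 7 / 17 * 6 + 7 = -49 / 17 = -2.88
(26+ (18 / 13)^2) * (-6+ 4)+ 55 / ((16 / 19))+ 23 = 32.48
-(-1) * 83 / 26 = 83 / 26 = 3.19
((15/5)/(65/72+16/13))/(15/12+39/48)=14976/21967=0.68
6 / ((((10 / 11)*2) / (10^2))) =330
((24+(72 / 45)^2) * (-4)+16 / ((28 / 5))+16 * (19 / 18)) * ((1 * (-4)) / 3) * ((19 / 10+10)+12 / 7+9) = 431297848 / 165375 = 2608.00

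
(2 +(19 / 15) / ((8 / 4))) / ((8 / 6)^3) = 711 / 640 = 1.11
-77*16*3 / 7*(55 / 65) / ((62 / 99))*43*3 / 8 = -4635873 / 403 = -11503.41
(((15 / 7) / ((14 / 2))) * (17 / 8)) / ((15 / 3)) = 51 / 392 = 0.13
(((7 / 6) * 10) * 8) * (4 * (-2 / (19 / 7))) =-15680 / 57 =-275.09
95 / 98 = 0.97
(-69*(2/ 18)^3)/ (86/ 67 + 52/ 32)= -0.03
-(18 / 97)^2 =-324 / 9409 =-0.03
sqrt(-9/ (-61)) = 3*sqrt(61)/ 61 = 0.38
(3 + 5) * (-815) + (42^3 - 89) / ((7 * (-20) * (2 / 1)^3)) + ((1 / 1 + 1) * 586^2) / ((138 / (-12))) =-1708071257 / 25760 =-66307.11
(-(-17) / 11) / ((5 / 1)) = 17 / 55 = 0.31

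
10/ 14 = 5/ 7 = 0.71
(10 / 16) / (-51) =-5 / 408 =-0.01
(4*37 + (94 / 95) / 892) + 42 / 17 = 108383259 / 720290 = 150.47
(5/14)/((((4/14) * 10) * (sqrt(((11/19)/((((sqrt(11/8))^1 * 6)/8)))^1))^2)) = 57 * sqrt(22)/1408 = 0.19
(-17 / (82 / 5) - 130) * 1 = -10745 / 82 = -131.04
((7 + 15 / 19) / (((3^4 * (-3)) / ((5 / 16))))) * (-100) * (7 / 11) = 32375 / 50787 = 0.64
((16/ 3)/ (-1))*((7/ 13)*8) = -896/ 39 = -22.97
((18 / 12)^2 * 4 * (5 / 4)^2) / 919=0.02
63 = 63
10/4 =5/2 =2.50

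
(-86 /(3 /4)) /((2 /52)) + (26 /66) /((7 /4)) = -688636 /231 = -2981.11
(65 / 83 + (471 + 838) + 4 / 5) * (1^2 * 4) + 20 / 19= 5243.39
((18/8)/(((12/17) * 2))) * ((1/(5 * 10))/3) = 17/1600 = 0.01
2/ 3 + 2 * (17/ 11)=124/ 33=3.76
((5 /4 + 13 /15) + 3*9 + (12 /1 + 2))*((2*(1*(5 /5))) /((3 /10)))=2587 /9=287.44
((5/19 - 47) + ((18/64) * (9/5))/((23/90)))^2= 97927062489/48888064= 2003.09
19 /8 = 2.38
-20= -20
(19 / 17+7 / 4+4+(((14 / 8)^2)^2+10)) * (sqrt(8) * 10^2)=7423.65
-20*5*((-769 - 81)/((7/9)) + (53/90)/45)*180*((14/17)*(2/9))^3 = 3886398261760/32234193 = 120567.57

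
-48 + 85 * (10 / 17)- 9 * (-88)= 794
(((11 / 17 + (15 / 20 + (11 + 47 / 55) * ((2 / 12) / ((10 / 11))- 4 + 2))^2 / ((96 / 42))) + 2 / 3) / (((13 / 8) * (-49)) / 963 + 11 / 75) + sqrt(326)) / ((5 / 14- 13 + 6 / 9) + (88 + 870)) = 42 * sqrt(326) / 39733 + 1266827857065057 / 402867365705200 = 3.16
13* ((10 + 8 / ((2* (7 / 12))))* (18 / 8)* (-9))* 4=-124254 / 7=-17750.57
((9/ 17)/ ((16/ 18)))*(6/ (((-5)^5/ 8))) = -486/ 53125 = -0.01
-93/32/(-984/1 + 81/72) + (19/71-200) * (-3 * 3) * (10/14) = 6690327587/5210548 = 1284.00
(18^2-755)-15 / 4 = -434.75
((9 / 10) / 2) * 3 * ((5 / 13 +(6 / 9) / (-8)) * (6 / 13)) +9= 62109 / 6760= 9.19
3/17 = 0.18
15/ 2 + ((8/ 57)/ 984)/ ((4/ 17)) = 210347/ 28044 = 7.50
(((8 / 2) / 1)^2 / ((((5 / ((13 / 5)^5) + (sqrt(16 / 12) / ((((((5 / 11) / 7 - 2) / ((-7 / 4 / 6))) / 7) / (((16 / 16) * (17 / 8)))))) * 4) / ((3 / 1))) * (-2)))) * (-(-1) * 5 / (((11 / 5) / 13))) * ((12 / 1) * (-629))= -13103265978580658400000000 / 6238648101314158221659 + 169239046096336467211833600 * sqrt(3) / 567149827392196201969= 514748.32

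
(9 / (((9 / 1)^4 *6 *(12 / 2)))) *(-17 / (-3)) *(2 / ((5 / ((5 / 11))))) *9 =17 / 48114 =0.00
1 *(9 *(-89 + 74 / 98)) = -794.20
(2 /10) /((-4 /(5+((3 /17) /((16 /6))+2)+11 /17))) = -1049 /2720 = -0.39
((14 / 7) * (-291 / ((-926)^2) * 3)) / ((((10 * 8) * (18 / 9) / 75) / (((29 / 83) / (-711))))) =0.00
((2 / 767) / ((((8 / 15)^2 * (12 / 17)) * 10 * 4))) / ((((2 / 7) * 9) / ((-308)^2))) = 11.98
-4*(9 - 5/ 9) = -304/ 9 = -33.78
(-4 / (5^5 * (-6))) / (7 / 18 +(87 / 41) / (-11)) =5412 / 4971875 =0.00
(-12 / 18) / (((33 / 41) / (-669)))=18286 / 33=554.12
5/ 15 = 1/ 3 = 0.33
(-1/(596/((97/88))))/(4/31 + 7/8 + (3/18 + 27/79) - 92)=712659/34868053220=0.00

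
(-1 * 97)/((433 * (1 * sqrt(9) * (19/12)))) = -388/8227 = -0.05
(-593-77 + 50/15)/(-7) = 2000/21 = 95.24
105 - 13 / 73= 7652 / 73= 104.82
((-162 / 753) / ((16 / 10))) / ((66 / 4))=-0.01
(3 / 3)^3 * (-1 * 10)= -10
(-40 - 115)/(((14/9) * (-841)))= 1395/11774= 0.12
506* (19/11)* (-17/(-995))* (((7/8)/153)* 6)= 3059/5970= 0.51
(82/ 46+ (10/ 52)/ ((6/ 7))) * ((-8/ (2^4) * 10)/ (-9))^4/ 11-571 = -147855691283/ 258949548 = -570.98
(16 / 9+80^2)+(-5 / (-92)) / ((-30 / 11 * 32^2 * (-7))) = 6401.78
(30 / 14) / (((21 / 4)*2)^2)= 20 / 1029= 0.02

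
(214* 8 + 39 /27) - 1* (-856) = 23125 /9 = 2569.44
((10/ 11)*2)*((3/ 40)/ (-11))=-3/ 242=-0.01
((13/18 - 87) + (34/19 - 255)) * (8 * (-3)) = 464420/57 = 8147.72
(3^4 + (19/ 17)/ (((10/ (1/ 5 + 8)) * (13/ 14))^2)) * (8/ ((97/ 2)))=13.50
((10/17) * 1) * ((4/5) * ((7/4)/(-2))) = -7/17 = -0.41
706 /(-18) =-353 /9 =-39.22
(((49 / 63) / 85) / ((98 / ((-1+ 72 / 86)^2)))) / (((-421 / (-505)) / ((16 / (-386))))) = -2828 / 22986229941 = -0.00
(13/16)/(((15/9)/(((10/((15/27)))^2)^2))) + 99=256374/5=51274.80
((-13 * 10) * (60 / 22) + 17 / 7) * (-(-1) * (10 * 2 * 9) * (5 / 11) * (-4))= 97606800 / 847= 115238.25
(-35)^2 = 1225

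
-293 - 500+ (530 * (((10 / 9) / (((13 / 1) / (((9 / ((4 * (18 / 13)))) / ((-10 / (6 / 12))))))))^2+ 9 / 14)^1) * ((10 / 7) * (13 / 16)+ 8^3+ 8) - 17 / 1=718439431615 / 4064256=176770.22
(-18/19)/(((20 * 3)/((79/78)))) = -79/4940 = -0.02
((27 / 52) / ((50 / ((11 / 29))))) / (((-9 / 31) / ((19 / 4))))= -19437 / 301600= -0.06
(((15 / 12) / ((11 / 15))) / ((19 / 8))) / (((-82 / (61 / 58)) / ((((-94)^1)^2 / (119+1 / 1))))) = -673745 / 994004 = -0.68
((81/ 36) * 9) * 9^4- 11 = 531397/ 4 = 132849.25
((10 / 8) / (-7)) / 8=-0.02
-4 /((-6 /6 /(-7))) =-28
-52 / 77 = -0.68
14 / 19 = 0.74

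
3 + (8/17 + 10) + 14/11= 2757/187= 14.74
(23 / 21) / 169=23 / 3549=0.01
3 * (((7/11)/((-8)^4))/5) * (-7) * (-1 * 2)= 0.00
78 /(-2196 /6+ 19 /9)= -702 /3275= -0.21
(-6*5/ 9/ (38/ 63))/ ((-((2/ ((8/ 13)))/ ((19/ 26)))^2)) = 7980/ 28561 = 0.28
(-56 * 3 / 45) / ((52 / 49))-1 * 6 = -1856 / 195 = -9.52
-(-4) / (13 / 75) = 23.08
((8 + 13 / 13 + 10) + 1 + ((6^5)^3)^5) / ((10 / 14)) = 160857686692659385509262775337714067335133797712347248197772 / 5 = 32171537338531877101852560000000000000000000000000000000000.00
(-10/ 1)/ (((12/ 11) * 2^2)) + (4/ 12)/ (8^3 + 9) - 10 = -51229/ 4168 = -12.29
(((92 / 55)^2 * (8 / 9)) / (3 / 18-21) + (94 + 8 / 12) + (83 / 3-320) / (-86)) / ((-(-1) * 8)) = 9555294161 / 780450000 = 12.24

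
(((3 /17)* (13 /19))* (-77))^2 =9018009 /104329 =86.44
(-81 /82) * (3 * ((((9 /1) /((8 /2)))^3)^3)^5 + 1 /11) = -23329846617498455414680848644757094446759855321 /1116621915435413007959010050048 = -20893237267693486.14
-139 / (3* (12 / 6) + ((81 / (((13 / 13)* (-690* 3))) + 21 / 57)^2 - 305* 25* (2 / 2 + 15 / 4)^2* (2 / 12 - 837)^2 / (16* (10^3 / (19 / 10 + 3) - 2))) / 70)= 4239172712388096000 / 16233851120562236777657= 0.00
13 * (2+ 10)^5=3234816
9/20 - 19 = -371/20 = -18.55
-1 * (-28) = 28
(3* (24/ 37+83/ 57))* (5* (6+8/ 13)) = 1908770/ 9139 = 208.86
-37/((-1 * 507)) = 37/507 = 0.07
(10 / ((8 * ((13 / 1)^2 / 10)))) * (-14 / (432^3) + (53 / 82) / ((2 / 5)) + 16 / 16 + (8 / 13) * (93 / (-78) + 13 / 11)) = 200430999384875 / 1038487304245248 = 0.19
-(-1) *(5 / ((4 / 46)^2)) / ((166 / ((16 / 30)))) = 529 / 249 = 2.12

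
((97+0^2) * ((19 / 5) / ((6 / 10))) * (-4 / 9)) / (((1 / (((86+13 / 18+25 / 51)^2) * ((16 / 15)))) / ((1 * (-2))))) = 42002469467744 / 9480645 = 4430338.81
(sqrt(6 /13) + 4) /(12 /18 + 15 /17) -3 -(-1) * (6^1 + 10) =51 * sqrt(78) /1027 + 1231 /79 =16.02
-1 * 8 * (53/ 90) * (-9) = 212/ 5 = 42.40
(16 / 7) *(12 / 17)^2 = 2304 / 2023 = 1.14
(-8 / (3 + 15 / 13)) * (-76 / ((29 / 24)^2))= 252928 / 2523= 100.25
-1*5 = -5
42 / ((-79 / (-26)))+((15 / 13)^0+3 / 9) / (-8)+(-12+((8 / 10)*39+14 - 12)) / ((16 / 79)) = 1121779 / 9480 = 118.33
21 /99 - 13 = -422 /33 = -12.79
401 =401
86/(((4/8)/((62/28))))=2666/7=380.86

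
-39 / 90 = -13 / 30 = -0.43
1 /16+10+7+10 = 433 /16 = 27.06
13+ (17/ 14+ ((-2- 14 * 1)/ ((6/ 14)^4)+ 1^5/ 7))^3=-105766402.44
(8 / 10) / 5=4 / 25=0.16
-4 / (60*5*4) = -1 / 300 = -0.00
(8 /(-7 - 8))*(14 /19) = -112 /285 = -0.39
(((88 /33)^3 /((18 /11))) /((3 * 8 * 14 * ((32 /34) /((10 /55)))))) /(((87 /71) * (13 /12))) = 9656 /1923831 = 0.01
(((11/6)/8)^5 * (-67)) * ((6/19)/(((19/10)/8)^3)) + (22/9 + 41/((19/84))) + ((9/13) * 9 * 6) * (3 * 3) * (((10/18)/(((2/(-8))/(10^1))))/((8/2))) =-29624061795049/17565185664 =-1686.52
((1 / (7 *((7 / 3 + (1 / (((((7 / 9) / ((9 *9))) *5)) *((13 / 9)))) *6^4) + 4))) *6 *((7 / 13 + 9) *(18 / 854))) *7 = 100440 / 1556586593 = 0.00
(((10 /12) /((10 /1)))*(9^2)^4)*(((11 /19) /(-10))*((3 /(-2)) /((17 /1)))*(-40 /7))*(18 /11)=-387420489 /2261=-171349.18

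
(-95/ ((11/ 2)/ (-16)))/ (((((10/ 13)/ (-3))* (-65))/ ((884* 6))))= 4837248/ 55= 87949.96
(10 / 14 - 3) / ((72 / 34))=-68 / 63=-1.08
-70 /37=-1.89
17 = 17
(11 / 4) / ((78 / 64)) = 88 / 39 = 2.26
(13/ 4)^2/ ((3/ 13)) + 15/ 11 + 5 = 27527/ 528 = 52.13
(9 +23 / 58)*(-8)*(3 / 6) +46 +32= 1172 / 29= 40.41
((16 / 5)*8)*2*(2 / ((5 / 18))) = 9216 / 25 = 368.64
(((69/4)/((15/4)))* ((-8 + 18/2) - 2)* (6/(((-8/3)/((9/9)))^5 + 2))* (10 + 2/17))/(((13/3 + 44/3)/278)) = 801730872/26067715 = 30.76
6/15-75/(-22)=419/110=3.81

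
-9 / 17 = -0.53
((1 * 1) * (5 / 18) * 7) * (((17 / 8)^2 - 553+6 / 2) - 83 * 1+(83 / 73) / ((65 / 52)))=-102621029 / 84096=-1220.28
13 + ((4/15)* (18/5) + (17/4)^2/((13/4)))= 25373/1300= 19.52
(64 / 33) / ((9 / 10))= 640 / 297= 2.15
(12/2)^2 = 36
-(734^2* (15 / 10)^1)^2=-653080561956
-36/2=-18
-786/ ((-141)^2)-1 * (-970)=6427928/ 6627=969.96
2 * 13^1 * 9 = 234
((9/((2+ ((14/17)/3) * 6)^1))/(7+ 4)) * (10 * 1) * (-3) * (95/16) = -218025/5456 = -39.96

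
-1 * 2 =-2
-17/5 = -3.40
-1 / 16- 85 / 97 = -1457 / 1552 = -0.94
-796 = -796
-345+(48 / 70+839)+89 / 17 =297453 / 595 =499.92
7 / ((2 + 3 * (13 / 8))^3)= 3584 / 166375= 0.02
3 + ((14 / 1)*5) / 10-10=0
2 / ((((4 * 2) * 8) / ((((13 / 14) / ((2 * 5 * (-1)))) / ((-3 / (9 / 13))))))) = 3 / 4480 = 0.00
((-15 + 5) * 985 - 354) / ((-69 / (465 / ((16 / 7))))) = 2767835 / 92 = 30085.16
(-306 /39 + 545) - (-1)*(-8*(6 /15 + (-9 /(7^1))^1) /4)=245211 /455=538.93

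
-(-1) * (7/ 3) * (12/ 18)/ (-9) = -14/ 81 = -0.17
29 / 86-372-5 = -32393 / 86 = -376.66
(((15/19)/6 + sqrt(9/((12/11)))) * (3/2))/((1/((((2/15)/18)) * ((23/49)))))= 0.02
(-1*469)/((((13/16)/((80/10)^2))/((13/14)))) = -34304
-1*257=-257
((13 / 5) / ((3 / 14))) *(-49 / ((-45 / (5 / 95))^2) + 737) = 98055298432 / 10965375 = 8942.27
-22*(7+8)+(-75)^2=5295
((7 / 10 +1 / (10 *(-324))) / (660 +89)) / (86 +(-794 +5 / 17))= -38539 / 29196349560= -0.00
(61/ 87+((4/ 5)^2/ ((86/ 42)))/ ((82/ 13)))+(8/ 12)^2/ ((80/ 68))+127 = 1473935569/ 11503575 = 128.13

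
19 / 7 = 2.71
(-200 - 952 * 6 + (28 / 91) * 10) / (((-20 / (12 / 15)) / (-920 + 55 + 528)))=-79652.28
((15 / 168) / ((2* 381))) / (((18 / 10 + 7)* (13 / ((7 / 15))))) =5 / 10460736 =0.00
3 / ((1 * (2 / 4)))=6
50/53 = 0.94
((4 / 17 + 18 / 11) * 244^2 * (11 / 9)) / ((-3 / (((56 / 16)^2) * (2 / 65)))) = -102104240 / 5967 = -17111.49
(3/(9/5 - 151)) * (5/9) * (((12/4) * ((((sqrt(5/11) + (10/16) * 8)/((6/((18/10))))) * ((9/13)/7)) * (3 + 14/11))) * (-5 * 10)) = 158625 * sqrt(55)/8214206 + 793125/746746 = 1.21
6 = 6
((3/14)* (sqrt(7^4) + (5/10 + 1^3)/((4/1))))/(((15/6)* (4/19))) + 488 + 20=118295/224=528.10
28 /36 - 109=-108.22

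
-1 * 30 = -30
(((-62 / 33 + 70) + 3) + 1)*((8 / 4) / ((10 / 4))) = 1904 / 33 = 57.70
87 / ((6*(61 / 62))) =899 / 61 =14.74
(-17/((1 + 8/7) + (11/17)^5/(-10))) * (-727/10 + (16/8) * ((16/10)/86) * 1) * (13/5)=13726045849971/9109601299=1506.77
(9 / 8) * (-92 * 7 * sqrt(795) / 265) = -1449 * sqrt(795) / 530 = -77.09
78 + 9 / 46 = 78.20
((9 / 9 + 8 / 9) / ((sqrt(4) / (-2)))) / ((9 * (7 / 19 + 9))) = -323 / 14418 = -0.02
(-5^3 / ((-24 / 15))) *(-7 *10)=-21875 / 4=-5468.75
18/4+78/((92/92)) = 165/2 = 82.50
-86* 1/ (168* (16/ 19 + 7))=-817/ 12516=-0.07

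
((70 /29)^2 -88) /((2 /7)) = -241878 /841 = -287.61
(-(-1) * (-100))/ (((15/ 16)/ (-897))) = 95680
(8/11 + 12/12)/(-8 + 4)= -19/44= -0.43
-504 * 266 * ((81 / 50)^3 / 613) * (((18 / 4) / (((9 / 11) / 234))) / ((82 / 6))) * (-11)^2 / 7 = -594380255943474 / 392703125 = -1513561.31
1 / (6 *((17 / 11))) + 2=215 / 102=2.11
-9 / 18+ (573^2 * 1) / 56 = 328301 / 56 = 5862.52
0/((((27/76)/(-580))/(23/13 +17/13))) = 0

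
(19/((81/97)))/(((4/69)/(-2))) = -42389/54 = -784.98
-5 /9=-0.56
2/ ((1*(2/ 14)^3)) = 686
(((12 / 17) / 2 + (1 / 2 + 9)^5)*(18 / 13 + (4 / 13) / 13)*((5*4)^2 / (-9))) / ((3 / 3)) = -7366428125 / 1521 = -4843148.01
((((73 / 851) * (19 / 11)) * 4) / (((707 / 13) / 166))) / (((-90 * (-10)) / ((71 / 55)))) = 212513366 / 81900559125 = 0.00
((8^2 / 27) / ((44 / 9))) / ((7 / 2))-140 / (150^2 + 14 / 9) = 3094694 / 23390367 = 0.13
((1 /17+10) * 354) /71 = 60534 /1207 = 50.15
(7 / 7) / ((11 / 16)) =16 / 11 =1.45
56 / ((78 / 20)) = 560 / 39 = 14.36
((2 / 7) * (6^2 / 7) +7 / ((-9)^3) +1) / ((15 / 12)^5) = 89974784 / 111628125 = 0.81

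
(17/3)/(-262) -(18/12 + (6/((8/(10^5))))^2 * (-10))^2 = -4973906249734725000003571/1572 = -3164062499831250000002.27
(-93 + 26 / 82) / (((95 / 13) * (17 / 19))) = -9880 / 697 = -14.18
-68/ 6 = -34/ 3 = -11.33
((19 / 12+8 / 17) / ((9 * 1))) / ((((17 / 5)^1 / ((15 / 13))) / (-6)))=-10475 / 22542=-0.46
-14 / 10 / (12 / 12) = -7 / 5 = -1.40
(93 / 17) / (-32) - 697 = -697.17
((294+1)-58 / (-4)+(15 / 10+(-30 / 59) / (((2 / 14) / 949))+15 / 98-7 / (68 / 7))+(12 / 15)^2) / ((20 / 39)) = -587809135563 / 98294000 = -5980.11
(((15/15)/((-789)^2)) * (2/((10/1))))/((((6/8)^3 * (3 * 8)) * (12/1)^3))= 0.00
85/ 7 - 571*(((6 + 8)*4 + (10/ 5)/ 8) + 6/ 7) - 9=-912941/ 28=-32605.04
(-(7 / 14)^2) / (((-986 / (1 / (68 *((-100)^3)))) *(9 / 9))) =-1 / 268192000000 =-0.00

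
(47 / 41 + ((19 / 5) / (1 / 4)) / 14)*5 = 3203 / 287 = 11.16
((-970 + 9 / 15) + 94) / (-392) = 4377 / 1960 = 2.23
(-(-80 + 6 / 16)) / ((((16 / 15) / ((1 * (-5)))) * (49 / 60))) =-14625 / 32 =-457.03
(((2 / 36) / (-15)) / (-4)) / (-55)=-0.00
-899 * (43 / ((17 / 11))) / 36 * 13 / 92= -5527951 / 56304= -98.18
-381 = -381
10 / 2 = 5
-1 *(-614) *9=5526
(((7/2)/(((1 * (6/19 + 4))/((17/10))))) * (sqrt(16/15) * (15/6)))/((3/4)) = 2261 * sqrt(15)/1845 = 4.75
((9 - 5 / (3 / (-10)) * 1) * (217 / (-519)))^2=279190681 / 2424249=115.17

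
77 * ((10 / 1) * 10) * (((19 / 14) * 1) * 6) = 62700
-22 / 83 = -0.27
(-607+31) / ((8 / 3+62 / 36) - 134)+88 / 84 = 269054 / 48993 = 5.49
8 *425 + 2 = 3402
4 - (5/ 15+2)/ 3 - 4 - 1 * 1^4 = -16/ 9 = -1.78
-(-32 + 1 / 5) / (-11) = -2.89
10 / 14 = 5 / 7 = 0.71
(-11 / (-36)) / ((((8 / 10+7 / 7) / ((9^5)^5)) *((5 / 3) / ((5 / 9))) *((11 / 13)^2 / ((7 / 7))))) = 2496394237035454475353335 / 44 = 56736232659896692621666.70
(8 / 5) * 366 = 585.60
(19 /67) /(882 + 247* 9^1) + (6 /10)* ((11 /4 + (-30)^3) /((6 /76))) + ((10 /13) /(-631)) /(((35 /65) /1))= -377074294553983 /1837781190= -205179.10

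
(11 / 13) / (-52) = -11 / 676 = -0.02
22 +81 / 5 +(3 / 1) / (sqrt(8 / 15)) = 3*sqrt(30) / 4 +191 / 5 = 42.31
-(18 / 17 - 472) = 8006 / 17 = 470.94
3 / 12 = 1 / 4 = 0.25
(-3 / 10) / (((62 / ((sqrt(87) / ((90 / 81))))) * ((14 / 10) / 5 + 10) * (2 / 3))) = -81 * sqrt(87) / 127472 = -0.01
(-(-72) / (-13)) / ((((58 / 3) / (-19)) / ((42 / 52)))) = 21546 / 4901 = 4.40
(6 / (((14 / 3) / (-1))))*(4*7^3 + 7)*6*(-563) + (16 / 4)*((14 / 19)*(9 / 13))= 5989196.04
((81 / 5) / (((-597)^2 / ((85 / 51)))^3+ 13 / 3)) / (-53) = -6075 / 194359993226485899322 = -0.00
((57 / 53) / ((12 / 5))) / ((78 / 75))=2375 / 5512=0.43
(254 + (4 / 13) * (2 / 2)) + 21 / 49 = 23181 / 91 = 254.74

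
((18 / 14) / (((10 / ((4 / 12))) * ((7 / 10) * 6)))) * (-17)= -0.17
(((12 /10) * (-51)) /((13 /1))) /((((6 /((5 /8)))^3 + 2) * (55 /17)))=-13005 /7925203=-0.00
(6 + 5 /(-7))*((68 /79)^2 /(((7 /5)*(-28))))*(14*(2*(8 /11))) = -6843520 /3363899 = -2.03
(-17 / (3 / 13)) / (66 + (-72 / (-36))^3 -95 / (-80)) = -3536 / 3609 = -0.98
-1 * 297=-297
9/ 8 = 1.12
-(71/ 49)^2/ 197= -5041/ 472997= -0.01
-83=-83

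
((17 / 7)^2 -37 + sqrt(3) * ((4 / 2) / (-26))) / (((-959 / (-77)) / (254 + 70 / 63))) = -1832864 / 2877 -25256 * sqrt(3) / 16029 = -639.80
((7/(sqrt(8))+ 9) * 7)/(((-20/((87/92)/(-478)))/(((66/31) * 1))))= 140679 * sqrt(2)/54530240+ 180873/13632560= 0.02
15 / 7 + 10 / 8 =95 / 28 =3.39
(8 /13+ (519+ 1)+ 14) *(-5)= -34750 /13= -2673.08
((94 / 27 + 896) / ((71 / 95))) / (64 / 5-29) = -11535850 / 155277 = -74.29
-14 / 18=-7 / 9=-0.78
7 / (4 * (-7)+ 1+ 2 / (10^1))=-35 / 134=-0.26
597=597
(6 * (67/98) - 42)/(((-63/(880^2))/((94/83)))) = 45059238400/85407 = 527582.50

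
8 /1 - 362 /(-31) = 610 /31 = 19.68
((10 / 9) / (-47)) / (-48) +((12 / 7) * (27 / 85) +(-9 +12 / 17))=-7.75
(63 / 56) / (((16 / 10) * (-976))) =-45 / 62464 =-0.00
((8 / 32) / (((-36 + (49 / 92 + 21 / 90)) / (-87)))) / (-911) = -30015 / 44295553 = -0.00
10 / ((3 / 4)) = 13.33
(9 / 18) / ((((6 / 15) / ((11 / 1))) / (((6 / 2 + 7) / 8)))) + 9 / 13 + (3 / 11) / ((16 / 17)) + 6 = 13825 / 572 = 24.17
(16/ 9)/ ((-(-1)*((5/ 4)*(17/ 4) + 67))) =256/ 10413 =0.02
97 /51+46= 47.90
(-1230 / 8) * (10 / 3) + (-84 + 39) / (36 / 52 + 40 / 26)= -30895 / 58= -532.67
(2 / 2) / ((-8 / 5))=-5 / 8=-0.62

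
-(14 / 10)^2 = -49 / 25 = -1.96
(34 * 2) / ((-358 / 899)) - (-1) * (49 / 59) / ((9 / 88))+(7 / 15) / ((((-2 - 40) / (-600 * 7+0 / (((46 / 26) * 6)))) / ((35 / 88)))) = -301279681 / 2091078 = -144.08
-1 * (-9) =9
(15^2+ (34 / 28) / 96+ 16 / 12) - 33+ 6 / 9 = 260753 / 1344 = 194.01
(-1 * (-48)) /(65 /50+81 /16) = 3840 /509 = 7.54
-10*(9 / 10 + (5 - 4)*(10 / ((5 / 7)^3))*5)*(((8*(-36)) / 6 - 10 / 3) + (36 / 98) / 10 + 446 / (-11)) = 1025451883 / 8085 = 126833.88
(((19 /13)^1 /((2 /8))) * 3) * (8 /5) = 1824 /65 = 28.06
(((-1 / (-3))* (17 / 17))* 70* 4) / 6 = 140 / 9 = 15.56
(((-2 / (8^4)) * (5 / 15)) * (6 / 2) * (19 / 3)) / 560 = -19 / 3440640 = -0.00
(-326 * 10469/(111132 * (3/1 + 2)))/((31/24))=-6825788/1435455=-4.76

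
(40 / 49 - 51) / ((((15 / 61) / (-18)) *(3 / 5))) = 299998 / 49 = 6122.41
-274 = -274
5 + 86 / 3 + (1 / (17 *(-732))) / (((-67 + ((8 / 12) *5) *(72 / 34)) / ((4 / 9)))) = 56502532 / 1678293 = 33.67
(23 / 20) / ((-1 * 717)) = -23 / 14340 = -0.00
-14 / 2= -7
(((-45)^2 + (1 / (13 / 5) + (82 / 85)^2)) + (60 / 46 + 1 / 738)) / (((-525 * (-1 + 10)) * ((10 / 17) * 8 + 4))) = -461800221509 / 9368756865000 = -0.05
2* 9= 18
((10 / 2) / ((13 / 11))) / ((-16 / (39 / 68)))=-165 / 1088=-0.15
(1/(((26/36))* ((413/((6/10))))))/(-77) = -54/2067065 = -0.00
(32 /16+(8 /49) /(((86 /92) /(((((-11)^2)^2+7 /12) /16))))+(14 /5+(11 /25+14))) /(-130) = -113188529 /82173000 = -1.38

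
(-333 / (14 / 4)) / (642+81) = -222 / 1687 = -0.13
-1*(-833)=833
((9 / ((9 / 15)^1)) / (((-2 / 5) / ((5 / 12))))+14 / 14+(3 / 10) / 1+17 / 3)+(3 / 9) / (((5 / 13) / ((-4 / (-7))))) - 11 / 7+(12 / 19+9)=-1643 / 15960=-0.10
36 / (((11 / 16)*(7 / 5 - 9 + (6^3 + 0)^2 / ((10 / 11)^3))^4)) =8789062500 / 2494838102381144870211238091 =0.00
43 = 43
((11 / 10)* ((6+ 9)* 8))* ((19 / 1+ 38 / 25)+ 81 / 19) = 1553904 / 475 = 3271.38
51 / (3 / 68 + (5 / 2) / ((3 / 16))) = 10404 / 2729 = 3.81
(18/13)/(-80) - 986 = -512729/520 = -986.02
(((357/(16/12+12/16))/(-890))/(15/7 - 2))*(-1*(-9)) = -134946/11125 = -12.13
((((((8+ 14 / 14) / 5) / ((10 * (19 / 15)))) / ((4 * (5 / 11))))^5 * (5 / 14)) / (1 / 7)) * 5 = 2310905821257 / 63388134400000000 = 0.00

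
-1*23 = -23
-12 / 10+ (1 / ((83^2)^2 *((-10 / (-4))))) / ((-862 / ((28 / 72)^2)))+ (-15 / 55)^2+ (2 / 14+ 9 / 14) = -9539954845075201 / 28066487508661140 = -0.34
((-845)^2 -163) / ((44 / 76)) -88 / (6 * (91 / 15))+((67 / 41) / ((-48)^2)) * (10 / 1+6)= 7287100497179 / 5909904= 1233031.96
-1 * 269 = -269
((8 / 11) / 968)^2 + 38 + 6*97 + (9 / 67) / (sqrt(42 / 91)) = 3*sqrt(78) / 134 + 1098367821 / 1771561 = 620.20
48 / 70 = 24 / 35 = 0.69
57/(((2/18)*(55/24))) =223.85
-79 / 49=-1.61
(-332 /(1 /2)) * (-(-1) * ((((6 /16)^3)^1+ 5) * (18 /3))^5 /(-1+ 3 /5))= 42510545572.86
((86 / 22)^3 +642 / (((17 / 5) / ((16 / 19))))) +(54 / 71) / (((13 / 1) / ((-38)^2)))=120322666171 / 396809699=303.23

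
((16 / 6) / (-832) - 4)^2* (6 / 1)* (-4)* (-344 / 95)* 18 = 402480258 / 16055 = 25068.84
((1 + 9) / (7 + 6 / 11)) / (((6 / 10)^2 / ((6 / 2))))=2750 / 249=11.04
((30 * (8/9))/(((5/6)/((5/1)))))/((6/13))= 1040/3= 346.67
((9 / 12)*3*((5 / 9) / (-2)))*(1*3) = -15 / 8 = -1.88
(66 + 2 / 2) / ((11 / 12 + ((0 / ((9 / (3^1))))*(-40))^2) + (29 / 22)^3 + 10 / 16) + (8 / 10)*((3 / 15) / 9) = 241022728 / 13771575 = 17.50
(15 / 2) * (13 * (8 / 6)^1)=130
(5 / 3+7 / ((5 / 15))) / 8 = 17 / 6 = 2.83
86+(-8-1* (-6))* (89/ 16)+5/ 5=607/ 8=75.88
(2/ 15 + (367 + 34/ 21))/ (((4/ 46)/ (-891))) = -264489489/ 70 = -3778421.27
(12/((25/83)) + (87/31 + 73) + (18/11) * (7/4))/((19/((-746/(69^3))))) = -753682681/53210245275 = -0.01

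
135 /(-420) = -9 /28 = -0.32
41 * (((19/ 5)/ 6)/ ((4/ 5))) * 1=779/ 24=32.46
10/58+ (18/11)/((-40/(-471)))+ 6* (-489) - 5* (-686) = 3288511/6380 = 515.44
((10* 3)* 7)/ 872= 105/ 436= 0.24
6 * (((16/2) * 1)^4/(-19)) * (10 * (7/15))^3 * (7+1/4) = -162971648/171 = -953050.57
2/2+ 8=9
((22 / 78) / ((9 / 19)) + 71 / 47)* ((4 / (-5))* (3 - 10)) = 972832 / 82485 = 11.79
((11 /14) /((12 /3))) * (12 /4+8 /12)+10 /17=3737 /2856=1.31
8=8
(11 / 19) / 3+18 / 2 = 524 / 57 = 9.19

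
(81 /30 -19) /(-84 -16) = 163 /1000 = 0.16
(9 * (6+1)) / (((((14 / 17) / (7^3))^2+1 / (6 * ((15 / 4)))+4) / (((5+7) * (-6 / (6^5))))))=-72858345 / 505151912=-0.14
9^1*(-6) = -54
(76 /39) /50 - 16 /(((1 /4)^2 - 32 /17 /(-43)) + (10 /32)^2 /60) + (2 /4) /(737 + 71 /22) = -114068255794079 /769476753825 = -148.24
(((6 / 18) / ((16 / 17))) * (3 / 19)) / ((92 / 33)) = 561 / 27968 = 0.02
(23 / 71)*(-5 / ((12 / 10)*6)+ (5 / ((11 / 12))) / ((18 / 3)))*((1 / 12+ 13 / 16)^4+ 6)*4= 68951475635 / 37312856064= 1.85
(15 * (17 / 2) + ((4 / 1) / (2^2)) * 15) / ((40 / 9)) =513 / 16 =32.06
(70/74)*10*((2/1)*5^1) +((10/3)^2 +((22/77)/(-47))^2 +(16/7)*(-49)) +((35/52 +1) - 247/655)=-5.00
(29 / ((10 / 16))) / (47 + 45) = 58 / 115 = 0.50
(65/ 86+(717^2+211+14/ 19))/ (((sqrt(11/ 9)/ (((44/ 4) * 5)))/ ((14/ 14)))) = 12605529585 * sqrt(11)/ 1634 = 25586176.20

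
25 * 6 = 150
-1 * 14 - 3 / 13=-185 / 13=-14.23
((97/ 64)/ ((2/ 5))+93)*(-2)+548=22683/ 64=354.42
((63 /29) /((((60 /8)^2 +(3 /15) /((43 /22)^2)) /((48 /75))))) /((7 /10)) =2130048 /60379769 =0.04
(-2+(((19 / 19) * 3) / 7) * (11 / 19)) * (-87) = 20271 / 133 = 152.41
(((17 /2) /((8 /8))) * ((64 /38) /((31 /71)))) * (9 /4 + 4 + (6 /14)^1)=902836 /4123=218.98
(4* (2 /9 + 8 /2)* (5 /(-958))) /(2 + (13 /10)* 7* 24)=-0.00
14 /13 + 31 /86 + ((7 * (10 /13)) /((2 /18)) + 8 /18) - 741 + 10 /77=-535002179 /774774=-690.53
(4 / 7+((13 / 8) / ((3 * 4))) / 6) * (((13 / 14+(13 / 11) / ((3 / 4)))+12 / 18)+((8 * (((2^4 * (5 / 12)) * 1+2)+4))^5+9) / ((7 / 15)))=684015780825472175 / 50295168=13600029744.91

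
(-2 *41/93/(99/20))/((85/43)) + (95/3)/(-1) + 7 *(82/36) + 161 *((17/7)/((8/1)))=41399485/1252152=33.06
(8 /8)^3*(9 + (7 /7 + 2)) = 12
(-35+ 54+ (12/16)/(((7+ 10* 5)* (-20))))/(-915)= -28879/1390800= -0.02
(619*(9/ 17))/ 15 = 1857/ 85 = 21.85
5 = 5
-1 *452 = -452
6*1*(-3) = -18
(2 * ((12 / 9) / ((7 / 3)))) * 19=152 / 7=21.71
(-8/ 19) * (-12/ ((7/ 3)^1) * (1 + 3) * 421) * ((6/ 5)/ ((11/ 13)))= 37829376/ 7315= 5171.48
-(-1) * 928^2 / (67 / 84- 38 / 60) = 120565760 / 23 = 5241989.57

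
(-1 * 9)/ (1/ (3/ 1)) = -27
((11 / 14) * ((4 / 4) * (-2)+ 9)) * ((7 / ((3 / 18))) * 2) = 462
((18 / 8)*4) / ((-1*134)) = -9 / 134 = -0.07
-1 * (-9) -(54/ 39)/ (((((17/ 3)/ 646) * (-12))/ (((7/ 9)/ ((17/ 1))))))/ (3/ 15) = 12.01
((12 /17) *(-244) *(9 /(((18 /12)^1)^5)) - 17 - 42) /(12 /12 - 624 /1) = 40259 /95319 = 0.42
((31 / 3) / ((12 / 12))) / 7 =31 / 21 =1.48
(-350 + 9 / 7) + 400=359 / 7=51.29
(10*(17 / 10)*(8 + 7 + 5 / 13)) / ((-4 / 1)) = -65.38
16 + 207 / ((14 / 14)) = 223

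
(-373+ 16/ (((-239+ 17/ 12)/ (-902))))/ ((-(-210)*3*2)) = -0.25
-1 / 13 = -0.08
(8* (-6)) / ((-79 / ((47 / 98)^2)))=26508 / 189679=0.14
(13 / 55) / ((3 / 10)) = 26 / 33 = 0.79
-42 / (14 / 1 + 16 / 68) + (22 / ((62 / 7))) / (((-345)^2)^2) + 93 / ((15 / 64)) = 20929258333450442 / 53140231794375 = 393.85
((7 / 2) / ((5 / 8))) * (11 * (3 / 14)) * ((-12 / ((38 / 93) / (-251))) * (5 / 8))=2310957 / 38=60814.66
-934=-934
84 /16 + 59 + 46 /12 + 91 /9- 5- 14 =2131 /36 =59.19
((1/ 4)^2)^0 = 1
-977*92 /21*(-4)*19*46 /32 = 9819827 /21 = 467610.81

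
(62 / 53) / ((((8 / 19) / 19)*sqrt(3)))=30.48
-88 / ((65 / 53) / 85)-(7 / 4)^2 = -1269245 / 208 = -6102.14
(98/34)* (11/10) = 539/170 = 3.17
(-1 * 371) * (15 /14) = -397.50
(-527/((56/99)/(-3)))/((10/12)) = 469557/140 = 3353.98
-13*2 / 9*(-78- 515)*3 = 15418 / 3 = 5139.33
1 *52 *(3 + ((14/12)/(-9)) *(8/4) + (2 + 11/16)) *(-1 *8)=-60970/27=-2258.15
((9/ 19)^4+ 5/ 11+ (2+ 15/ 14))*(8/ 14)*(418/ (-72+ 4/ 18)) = -75996738/ 6385729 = -11.90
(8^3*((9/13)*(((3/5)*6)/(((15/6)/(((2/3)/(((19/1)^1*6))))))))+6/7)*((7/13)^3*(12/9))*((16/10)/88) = 10850168/746156125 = 0.01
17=17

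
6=6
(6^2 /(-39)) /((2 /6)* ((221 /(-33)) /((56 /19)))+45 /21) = -66528 /99853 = -0.67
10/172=5/86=0.06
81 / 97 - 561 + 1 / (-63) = -3423265 / 6111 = -560.18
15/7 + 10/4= 65/14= 4.64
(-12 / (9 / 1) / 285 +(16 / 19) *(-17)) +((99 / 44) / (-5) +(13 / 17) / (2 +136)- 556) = -570.76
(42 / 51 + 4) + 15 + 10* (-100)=-16663 / 17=-980.18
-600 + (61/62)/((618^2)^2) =-5426213034067139/9043688390112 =-600.00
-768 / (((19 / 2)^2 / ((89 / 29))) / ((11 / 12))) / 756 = -62656 / 1978641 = -0.03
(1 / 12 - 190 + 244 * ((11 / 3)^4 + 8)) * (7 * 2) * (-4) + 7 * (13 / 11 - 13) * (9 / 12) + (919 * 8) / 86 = -196811076227 / 76626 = -2568463.40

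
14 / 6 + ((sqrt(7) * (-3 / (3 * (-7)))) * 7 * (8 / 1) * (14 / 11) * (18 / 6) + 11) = 94.15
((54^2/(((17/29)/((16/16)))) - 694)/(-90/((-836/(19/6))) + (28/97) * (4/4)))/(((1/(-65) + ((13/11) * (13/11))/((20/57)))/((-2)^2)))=7816307168384/1139645371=6858.54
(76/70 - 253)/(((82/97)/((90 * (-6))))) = 46183446/287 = 160917.93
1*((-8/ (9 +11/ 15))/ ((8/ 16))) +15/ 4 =615/ 292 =2.11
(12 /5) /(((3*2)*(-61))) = -2 /305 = -0.01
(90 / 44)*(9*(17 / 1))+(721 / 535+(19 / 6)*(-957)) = -15984824 / 5885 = -2716.20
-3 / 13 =-0.23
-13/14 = -0.93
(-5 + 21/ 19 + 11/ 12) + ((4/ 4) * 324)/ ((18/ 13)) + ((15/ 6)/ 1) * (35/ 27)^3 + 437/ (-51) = 5795570719/ 25430436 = 227.90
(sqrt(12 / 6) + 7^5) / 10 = sqrt(2) / 10 + 16807 / 10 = 1680.84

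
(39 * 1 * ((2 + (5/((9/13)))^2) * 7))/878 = 399217/23706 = 16.84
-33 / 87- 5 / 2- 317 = -18553 / 58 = -319.88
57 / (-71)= -57 / 71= -0.80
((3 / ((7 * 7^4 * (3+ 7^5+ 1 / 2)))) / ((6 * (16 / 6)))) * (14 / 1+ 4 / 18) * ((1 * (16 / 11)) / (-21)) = -256 / 391592225871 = -0.00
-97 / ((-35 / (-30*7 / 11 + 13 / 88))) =-161699 / 3080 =-52.50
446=446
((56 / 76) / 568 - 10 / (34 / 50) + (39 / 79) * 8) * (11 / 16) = -857353365 / 115949248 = -7.39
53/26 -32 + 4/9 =-6907/234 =-29.52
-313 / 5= -62.60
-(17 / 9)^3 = -6.74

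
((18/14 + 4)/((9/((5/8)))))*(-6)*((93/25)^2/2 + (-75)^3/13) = 928931361/13000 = 71456.26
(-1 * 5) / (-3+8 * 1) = -1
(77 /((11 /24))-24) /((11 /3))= 432 /11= 39.27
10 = 10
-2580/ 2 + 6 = -1284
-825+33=-792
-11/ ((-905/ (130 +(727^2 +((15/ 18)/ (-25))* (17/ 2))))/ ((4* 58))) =20237055674/ 13575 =1490759.17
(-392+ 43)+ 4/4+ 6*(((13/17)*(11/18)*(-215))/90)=-325613/918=-354.70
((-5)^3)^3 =-1953125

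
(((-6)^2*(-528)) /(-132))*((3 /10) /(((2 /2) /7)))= 1512 /5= 302.40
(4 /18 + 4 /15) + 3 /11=377 /495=0.76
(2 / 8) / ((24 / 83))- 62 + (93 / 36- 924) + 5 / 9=-282815 / 288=-982.00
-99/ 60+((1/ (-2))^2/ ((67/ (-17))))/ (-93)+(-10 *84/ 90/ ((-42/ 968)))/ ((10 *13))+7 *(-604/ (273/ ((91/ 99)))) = -1141170607/ 80192970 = -14.23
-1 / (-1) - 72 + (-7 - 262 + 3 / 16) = -5437 / 16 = -339.81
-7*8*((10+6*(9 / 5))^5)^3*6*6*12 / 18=-2420468071401294679668710185107456 / 30517578125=-79313897763677624063384.29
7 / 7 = 1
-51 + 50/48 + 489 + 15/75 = 52709/120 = 439.24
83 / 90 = 0.92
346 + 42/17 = 5924/17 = 348.47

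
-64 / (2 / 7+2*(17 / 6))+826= 101906 / 125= 815.25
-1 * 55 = -55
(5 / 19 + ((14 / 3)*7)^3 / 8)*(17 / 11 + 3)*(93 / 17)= 203821900 / 1881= 108358.27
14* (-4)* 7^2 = -2744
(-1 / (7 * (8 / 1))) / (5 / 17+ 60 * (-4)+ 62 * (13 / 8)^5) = -34816 / 902346277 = -0.00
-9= -9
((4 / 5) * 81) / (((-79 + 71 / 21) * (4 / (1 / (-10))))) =1701 / 79400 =0.02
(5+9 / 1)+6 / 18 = 43 / 3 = 14.33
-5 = -5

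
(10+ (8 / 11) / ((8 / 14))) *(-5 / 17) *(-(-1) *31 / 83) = -19220 / 15521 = -1.24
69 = 69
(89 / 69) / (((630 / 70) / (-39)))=-1157 / 207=-5.59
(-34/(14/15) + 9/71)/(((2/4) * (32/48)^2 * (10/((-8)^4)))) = -166275072/2485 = -66911.50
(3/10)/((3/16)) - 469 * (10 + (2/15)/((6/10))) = -215668/45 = -4792.62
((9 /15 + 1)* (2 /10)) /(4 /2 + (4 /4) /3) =24 /175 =0.14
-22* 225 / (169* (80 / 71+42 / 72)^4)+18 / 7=-4549617665305758 / 5331175158255583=-0.85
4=4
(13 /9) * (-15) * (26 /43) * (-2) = 3380 /129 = 26.20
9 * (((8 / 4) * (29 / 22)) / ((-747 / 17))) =-493 / 913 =-0.54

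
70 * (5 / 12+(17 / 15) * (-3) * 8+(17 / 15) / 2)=-1835.17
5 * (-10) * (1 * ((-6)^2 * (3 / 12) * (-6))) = 2700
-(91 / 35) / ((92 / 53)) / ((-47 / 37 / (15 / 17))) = 76479 / 73508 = 1.04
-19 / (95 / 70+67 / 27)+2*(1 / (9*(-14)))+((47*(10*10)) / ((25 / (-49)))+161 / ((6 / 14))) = -808209656 / 91413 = -8841.30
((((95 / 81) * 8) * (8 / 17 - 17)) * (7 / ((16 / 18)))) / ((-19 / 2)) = 19670 / 153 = 128.56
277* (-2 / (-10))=277 / 5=55.40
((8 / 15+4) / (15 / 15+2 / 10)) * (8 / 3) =272 / 27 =10.07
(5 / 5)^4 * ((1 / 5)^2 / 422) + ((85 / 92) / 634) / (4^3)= 2314871 / 19691532800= 0.00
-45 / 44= -1.02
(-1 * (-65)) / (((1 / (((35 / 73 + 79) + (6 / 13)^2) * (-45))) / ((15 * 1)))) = -3318185250 / 949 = -3496507.11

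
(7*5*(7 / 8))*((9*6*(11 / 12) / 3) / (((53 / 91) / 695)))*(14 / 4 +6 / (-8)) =5624694075 / 3392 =1658223.49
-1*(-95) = 95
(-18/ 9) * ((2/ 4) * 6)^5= -486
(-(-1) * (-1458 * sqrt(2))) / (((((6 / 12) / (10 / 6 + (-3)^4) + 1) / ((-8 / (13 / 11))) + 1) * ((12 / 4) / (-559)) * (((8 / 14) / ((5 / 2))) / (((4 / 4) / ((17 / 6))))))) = 34585911360 * sqrt(2) / 70193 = 696819.70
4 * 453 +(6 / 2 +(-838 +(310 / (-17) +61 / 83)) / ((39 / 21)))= 24842768 / 18343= 1354.35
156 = 156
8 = 8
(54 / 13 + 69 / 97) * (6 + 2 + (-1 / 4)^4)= 12570615 / 322816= 38.94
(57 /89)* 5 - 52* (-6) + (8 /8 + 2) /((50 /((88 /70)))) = 24552249 /77875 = 315.28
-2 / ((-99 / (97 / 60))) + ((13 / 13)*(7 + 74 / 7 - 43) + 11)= -299291 / 20790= -14.40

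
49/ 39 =1.26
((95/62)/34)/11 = 95/23188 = 0.00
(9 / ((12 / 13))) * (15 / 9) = 65 / 4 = 16.25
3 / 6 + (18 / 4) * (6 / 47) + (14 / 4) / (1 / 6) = 2075 / 94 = 22.07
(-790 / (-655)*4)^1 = 4.82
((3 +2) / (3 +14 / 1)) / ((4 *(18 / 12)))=5 / 102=0.05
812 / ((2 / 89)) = 36134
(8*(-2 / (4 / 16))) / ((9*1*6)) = -32 / 27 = -1.19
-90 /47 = -1.91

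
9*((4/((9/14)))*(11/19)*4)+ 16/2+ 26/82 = 107503/779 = 138.00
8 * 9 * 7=504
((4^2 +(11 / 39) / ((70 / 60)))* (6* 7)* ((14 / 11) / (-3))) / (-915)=41384 / 130845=0.32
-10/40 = -1/4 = -0.25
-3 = -3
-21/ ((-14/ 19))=57/ 2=28.50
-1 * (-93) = 93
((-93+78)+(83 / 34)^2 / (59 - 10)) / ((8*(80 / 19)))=-16012649 / 36252160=-0.44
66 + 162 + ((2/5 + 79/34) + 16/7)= 277281/1190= 233.01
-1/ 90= -0.01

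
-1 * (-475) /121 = 475 /121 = 3.93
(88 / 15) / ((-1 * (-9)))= 88 / 135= 0.65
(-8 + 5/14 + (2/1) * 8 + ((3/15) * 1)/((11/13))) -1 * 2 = 5077/770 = 6.59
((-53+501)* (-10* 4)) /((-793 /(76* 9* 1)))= 12257280 /793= 15456.85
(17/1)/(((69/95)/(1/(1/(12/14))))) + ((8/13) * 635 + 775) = 2481945/2093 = 1185.83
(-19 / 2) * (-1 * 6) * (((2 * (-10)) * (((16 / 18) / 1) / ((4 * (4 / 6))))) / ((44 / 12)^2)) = -3420 / 121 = -28.26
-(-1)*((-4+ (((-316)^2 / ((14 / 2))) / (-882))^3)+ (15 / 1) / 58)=-7225108737303767 / 1706231211174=-4234.54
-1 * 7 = -7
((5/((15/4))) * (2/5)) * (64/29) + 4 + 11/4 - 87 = -137587/1740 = -79.07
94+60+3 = 157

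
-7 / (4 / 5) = -35 / 4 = -8.75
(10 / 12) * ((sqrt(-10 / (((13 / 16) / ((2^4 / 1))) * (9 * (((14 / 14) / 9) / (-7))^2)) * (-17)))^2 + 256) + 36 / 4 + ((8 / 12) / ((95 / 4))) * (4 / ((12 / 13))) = 13677000587 / 11115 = 1230499.38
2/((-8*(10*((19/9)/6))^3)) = -0.01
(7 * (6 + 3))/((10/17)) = 1071/10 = 107.10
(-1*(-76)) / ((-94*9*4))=-19 / 846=-0.02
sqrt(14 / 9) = sqrt(14) / 3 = 1.25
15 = 15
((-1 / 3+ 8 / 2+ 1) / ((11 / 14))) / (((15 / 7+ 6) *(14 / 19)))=98 / 99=0.99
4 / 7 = 0.57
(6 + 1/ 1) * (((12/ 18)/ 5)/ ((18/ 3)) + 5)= 1582/ 45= 35.16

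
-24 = -24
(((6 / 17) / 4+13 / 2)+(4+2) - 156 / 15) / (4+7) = 186 / 935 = 0.20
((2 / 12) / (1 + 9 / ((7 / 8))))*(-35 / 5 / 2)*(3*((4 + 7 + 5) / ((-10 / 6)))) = 588 / 395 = 1.49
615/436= 1.41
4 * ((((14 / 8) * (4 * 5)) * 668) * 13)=1215760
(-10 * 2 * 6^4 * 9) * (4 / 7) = -933120 / 7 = -133302.86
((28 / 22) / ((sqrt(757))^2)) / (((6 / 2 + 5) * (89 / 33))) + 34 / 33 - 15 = -124235119 / 8893236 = -13.97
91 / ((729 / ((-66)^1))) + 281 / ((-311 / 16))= -1715150 / 75573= -22.70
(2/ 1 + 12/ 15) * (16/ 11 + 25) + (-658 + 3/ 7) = -224647/ 385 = -583.50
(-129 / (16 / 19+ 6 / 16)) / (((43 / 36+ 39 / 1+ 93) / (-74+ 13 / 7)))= 71294688 / 1241905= 57.41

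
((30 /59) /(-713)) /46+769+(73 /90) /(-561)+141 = 44454470644057 /48851145090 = 910.00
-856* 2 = -1712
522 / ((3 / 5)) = 870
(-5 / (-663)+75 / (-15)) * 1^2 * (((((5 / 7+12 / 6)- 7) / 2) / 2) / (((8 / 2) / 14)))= 8275 / 442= 18.72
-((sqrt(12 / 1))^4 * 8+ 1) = -1153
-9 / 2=-4.50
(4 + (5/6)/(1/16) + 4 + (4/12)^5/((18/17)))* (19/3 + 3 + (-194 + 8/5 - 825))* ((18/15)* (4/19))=-5644911236/1038825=-5433.94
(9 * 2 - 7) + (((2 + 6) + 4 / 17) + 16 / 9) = 3215 / 153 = 21.01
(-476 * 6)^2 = 8156736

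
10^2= 100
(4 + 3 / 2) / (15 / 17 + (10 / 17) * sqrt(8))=-561 / 230 + 374 * sqrt(2) / 115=2.16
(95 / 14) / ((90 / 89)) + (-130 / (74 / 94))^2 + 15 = 27291.32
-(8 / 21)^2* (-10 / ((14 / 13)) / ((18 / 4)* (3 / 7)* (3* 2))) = 4160 / 35721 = 0.12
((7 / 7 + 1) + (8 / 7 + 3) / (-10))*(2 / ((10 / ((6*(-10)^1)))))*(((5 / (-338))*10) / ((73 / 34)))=113220 / 86359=1.31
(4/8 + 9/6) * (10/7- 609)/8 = -4253/28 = -151.89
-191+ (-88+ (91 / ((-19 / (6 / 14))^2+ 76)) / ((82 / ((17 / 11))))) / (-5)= -2873664921 / 16572446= -173.40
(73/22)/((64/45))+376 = 532693/1408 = 378.33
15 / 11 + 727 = 8012 / 11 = 728.36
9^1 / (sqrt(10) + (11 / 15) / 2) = -2970 / 8879 + 8100 *sqrt(10) / 8879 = 2.55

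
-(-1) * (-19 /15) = -1.27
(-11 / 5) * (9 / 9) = -11 / 5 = -2.20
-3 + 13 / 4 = 1 / 4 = 0.25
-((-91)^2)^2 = -68574961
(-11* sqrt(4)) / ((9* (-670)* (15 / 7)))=77 / 45225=0.00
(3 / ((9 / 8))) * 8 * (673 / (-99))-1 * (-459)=93251 / 297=313.98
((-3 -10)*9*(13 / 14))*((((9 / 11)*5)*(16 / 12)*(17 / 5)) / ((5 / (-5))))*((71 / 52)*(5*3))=6354855 / 154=41265.29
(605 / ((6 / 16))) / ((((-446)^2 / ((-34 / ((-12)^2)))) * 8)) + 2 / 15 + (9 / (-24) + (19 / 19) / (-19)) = -1202230799 / 4081756320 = -0.29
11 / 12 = 0.92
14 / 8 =7 / 4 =1.75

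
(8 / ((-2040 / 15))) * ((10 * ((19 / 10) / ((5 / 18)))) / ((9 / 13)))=-494 / 85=-5.81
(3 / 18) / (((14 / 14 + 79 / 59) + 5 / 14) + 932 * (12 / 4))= 413 / 6935169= 0.00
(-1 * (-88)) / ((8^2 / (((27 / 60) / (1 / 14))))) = 693 / 80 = 8.66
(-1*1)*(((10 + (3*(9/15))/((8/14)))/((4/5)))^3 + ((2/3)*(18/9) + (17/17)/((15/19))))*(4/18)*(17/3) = -1547178211/276480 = -5595.99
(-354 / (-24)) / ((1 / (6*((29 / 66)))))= 1711 / 44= 38.89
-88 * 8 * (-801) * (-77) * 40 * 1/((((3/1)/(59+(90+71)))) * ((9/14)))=-594379878400/3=-198126626133.33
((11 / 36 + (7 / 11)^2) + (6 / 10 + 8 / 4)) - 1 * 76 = -72.69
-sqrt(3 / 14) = -sqrt(42) / 14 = -0.46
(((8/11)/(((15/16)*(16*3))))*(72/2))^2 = 1024/3025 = 0.34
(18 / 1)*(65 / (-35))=-234 / 7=-33.43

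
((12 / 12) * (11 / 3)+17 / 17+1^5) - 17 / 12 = 17 / 4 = 4.25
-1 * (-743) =743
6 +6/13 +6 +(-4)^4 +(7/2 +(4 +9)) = 7409/26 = 284.96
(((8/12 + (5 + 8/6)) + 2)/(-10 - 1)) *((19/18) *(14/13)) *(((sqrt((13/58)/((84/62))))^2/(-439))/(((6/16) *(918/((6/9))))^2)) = 9424/7169466634803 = 0.00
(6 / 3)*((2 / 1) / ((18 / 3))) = 0.67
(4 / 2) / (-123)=-2 / 123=-0.02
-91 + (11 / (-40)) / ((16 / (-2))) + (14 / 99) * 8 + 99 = 9.17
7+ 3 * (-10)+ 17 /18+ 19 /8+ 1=-1345 /72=-18.68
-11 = -11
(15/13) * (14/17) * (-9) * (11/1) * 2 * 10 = -415800/221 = -1881.45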